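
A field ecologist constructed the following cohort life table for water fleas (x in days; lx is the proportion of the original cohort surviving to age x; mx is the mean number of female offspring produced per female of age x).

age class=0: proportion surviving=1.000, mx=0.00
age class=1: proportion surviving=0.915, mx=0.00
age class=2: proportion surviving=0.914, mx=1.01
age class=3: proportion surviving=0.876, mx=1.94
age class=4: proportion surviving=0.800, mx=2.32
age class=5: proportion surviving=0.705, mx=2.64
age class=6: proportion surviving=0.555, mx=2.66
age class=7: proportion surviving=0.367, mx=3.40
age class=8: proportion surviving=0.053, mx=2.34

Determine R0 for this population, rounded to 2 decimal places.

9.19

lx·mx by age: 0, 0, 0.92314, 1.69944, 1.856, 1.8612, 1.4763, 1.2478, 0.12402
R0 = Σ lx·mx = 9.1879 → 9.19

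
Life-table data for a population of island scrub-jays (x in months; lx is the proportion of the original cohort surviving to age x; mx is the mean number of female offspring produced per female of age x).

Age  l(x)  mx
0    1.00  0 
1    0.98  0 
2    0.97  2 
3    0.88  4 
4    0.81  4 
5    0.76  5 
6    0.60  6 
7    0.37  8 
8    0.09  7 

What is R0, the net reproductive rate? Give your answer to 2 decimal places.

lx·mx by age: 0, 0, 1.94, 3.52, 3.24, 3.8, 3.6, 2.96, 0.63
R0 = Σ lx·mx = 19.69 → 19.69

19.69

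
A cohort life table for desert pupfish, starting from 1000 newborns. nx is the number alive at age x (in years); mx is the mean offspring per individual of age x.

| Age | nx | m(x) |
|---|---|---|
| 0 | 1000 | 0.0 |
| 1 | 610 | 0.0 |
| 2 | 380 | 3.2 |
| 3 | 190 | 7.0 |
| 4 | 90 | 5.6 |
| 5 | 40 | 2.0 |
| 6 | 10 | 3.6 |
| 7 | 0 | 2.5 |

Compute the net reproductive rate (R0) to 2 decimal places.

lx = nx/n0 = nx/1000: 1, 0.61, 0.38, 0.19, 0.09, 0.04, 0.01, 0
lx·mx by age: 0, 0, 1.216, 1.33, 0.504, 0.08, 0.036, 0
R0 = Σ lx·mx = 3.166 → 3.17

3.17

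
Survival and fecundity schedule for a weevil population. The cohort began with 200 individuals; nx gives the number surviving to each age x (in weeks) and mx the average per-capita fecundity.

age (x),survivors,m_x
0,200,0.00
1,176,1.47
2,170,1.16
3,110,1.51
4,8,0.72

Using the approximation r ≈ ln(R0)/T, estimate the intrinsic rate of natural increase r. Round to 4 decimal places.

0.6114

lx = nx/n0 = nx/200: 1, 0.88, 0.85, 0.55, 0.04
R0 = Σ lx·mx = 0 + 1.2936 + 0.986 + 0.8305 + 0.0288 = 3.1389
Σ x·lx·mx = 5.8723; T = 5.8723/3.1389 = 1.87081…
r ≈ ln(R0)/T = ln(3.1389)/1.87081… = 0.61143… → 0.6114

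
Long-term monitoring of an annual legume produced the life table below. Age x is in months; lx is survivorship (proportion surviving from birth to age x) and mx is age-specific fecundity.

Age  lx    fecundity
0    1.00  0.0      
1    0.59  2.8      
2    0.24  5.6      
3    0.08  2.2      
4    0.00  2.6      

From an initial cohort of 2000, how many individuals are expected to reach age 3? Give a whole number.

Expected survivors = N0 · l_3 = 2000 × 0.08 = 160 → 160

160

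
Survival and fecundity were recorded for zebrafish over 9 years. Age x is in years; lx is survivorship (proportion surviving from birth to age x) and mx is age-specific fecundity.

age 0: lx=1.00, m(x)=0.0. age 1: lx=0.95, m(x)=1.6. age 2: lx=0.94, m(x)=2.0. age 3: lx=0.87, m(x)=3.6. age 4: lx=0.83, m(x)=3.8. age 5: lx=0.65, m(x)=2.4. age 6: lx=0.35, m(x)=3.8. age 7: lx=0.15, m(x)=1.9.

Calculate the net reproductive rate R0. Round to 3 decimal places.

12.861

lx·mx by age: 0, 1.52, 1.88, 3.132, 3.154, 1.56, 1.33, 0.285
R0 = Σ lx·mx = 12.861 → 12.861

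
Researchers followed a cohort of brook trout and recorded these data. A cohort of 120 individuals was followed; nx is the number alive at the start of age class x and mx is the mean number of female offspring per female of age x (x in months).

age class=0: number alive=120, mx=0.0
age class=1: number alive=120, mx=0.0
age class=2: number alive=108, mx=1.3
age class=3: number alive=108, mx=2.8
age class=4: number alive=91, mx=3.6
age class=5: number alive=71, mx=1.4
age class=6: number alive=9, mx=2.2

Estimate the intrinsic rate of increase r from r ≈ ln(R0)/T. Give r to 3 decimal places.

lx = nx/n0 = nx/120: 1, 1, 0.9, 0.9, 0.75833…, 0.59167…, 0.075
R0 = Σ lx·mx = 0 + 0 + 1.17 + 2.52 + 2.73… + 0.82833… + 0.165 = 7.413333…
Σ x·lx·mx = 25.951667…; T = 25.951667…/7.413333… = 3.50067…
r ≈ ln(R0)/T = ln(7.413333…)/3.50067… = 0.57226… → 0.572

0.572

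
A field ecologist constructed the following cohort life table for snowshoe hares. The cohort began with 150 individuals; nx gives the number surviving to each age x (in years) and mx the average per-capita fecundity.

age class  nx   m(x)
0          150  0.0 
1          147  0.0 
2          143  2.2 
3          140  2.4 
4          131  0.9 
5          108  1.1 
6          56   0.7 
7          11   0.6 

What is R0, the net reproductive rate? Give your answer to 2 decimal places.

lx = nx/n0 = nx/150: 1, 0.98, 0.95333…, 0.93333…, 0.87333…, 0.72, 0.37333…, 0.07333…
lx·mx by age: 0, 0, 2.097333…, 2.24…, 0.786…, 0.792, 0.261333…, 0.044…
R0 = Σ lx·mx = 6.220667… → 6.22

6.22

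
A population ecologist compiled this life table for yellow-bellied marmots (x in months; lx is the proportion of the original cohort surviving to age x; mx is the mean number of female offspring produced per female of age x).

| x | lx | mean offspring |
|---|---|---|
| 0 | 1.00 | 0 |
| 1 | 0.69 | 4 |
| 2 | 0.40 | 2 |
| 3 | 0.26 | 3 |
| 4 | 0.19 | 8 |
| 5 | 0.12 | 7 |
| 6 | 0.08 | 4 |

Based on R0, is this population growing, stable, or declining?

growing

R0 = Σ lx·mx = 0 + 2.76 + 0.8 + 0.78 + 1.52 + 0.84 + 0.32 = 7.02
R0 > 1, so the population is growing.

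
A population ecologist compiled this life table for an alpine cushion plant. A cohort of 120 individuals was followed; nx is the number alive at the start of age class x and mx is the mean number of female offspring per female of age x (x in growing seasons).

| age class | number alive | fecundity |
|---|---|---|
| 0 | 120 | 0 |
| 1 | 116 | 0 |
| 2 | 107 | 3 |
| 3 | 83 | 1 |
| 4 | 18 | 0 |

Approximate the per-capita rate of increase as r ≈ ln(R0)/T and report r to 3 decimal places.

lx = nx/n0 = nx/120: 1, 0.96667…, 0.89167…, 0.69167…, 0.15
R0 = Σ lx·mx = 0 + 0 + 2.675… + 0.69167… + 0 = 3.366667…
Σ x·lx·mx = 7.425…; T = 7.425…/3.366667… = 2.20545…
r ≈ ln(R0)/T = ln(3.366667…)/2.20545… = 0.55042… → 0.550

0.550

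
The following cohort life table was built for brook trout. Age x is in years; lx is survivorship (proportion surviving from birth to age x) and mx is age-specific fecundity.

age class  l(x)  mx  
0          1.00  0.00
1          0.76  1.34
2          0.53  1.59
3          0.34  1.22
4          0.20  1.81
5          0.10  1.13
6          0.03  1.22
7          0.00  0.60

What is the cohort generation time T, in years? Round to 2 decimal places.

2.22

lx·mx: 0, 1.0184, 0.8427, 0.4148, 0.362, 0.113, 0.0366, 0 → R0 = 2.7875
x·lx·mx: 0, 1.0184, 1.6854, 1.2444, 1.448, 0.565, 0.2196, 0 → Σ = 6.1808
T = 6.1808 / 2.7875 = 2.217327… → 2.22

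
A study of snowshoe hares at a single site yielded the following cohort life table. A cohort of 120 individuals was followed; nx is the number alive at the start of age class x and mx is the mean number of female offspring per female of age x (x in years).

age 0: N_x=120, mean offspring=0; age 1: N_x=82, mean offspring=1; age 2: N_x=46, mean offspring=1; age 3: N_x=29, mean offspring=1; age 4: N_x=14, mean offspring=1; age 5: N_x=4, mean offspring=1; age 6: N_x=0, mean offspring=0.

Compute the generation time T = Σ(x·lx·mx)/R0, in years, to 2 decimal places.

lx = nx/n0 = nx/120: 1, 0.68333…, 0.38333…, 0.24167…, 0.11667…, 0.03333…, 0
lx·mx: 0, 0.683333…, 0.383333…, 0.241667…, 0.116667…, 0.033333…, 0 → R0 = 1.458333…
x·lx·mx: 0, 0.683333…, 0.766667…, 0.725…, 0.466667…, 0.166667…, 0 → Σ = 2.808333…
T = 2.808333… / 1.458333… = 1.925714… → 1.93

1.93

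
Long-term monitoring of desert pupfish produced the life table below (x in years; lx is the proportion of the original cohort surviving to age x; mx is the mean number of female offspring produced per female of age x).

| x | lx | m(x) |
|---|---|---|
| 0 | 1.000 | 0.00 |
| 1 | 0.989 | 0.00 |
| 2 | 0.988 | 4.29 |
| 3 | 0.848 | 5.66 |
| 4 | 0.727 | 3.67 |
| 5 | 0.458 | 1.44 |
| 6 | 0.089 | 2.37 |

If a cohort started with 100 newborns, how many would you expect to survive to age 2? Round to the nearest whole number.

99

Expected survivors = N0 · l_2 = 100 × 0.988 = 98.8 → 99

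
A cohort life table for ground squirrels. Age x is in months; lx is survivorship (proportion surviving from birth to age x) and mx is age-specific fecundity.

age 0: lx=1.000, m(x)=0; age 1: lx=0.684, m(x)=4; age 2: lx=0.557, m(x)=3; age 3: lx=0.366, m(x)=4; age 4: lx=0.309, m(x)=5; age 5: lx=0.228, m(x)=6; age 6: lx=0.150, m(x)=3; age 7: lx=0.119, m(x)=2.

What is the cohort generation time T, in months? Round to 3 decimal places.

lx·mx: 0, 2.736, 1.671, 1.464, 1.545, 1.368, 0.45, 0.238 → R0 = 9.472
x·lx·mx: 0, 2.736, 3.342, 4.392, 6.18, 6.84, 2.7, 1.666 → Σ = 27.856
T = 27.856 / 9.472 = 2.940878… → 2.941

2.941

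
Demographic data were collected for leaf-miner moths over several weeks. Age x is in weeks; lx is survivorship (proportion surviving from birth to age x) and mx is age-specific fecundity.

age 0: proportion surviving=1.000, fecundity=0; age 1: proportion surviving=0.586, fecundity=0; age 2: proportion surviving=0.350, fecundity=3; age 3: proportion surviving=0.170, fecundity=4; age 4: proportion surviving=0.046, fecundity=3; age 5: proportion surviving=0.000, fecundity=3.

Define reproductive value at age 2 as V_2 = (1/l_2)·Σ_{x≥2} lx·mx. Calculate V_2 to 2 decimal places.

5.34

lx·mx for x ≥ 2: 1.05, 0.68, 0.138, 0 → sum = 1.868
V_2 = 1.868 / l_2 = 1.868 / 0.35 = 5.337143… → 5.34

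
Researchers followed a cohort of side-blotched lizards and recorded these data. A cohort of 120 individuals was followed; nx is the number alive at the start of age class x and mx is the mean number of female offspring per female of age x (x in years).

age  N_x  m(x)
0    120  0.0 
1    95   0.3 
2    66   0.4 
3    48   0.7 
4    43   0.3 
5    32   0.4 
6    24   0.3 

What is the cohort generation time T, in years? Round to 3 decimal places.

lx = nx/n0 = nx/120: 1, 0.79167…, 0.55, 0.4, 0.35833…, 0.26667…, 0.2
lx·mx: 0, 0.2375…, 0.22, 0.28, 0.1075…, 0.106667…, 0.06 → R0 = 1.011667…
x·lx·mx: 0, 0.2375…, 0.44, 0.84, 0.43…, 0.533333…, 0.36 → Σ = 2.840833…
T = 2.840833… / 1.011667… = 2.808072… → 2.808

2.808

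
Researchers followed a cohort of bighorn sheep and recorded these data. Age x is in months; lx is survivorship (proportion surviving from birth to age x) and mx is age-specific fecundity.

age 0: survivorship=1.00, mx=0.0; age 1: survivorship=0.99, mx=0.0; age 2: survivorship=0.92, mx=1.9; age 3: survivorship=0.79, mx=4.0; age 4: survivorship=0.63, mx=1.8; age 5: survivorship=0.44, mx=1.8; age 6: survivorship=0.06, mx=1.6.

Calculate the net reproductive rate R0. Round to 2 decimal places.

6.93

lx·mx by age: 0, 0, 1.748, 3.16, 1.134, 0.792, 0.096
R0 = Σ lx·mx = 6.93 → 6.93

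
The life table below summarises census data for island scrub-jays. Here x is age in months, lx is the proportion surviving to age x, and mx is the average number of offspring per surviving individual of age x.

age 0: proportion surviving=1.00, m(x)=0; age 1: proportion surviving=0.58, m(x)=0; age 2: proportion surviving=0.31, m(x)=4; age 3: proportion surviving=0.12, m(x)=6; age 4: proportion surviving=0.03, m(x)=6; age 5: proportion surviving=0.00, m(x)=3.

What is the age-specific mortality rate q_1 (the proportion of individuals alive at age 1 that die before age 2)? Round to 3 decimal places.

0.466

q_1 = (l_1 − l_2) / l_1 = (0.58 − 0.31) / 0.58
     = 0.27 / 0.58 = 0.465517… → 0.466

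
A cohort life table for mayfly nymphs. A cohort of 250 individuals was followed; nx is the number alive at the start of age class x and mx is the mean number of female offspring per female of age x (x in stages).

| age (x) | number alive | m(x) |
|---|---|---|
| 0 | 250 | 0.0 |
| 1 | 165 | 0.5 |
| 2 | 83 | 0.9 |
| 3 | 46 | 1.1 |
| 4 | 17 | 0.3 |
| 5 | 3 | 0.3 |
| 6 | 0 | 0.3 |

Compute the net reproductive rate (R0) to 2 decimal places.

0.86

lx = nx/n0 = nx/250: 1, 0.66, 0.332, 0.184, 0.068, 0.012, 0
lx·mx by age: 0, 0.33, 0.2988, 0.2024, 0.0204, 0.0036, 0
R0 = Σ lx·mx = 0.8552 → 0.86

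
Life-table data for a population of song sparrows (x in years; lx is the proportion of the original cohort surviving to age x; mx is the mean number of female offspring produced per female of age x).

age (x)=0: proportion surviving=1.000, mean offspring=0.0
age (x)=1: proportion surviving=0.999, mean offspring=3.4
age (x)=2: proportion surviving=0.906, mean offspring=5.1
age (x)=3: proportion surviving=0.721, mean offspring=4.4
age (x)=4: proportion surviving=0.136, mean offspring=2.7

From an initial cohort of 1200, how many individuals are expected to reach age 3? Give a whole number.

Expected survivors = N0 · l_3 = 1200 × 0.721 = 865.2 → 865

865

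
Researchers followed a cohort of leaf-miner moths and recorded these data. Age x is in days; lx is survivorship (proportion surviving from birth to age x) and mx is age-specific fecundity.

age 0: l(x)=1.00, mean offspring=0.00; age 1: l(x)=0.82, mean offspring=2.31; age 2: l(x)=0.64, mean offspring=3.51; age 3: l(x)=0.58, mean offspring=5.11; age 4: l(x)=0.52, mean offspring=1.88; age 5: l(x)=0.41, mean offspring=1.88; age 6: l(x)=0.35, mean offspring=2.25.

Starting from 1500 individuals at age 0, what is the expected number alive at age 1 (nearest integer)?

1230

Expected survivors = N0 · l_1 = 1500 × 0.82 = 1230 → 1230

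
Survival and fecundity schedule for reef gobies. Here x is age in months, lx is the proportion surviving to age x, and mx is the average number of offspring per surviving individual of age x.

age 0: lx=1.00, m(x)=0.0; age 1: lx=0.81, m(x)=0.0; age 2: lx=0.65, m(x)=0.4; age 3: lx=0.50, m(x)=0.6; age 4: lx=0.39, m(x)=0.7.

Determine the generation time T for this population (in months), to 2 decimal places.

3.02

lx·mx: 0, 0, 0.26, 0.3, 0.273 → R0 = 0.833
x·lx·mx: 0, 0, 0.52, 0.9, 1.092 → Σ = 2.512
T = 2.512 / 0.833 = 3.015606… → 3.02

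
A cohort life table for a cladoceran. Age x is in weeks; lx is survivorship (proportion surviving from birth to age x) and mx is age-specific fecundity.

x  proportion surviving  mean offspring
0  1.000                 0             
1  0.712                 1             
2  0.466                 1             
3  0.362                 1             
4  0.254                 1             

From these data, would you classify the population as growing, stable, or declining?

R0 = Σ lx·mx = 0 + 0.712 + 0.466 + 0.362 + 0.254 = 1.794
R0 > 1, so the population is growing.

growing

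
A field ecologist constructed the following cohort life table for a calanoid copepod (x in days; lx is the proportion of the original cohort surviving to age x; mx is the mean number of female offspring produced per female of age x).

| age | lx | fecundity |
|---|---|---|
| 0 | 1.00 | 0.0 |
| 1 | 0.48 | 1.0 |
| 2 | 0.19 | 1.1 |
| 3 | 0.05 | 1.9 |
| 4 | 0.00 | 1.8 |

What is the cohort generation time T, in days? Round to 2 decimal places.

1.51

lx·mx: 0, 0.48, 0.209, 0.095, 0 → R0 = 0.784
x·lx·mx: 0, 0.48, 0.418, 0.285, 0 → Σ = 1.183
T = 1.183 / 0.784 = 1.508929… → 1.51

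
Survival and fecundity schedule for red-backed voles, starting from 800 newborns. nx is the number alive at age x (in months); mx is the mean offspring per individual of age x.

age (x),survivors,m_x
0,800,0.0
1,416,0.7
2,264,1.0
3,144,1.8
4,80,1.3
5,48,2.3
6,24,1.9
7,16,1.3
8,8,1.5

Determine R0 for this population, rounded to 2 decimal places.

lx = nx/n0 = nx/800: 1, 0.52, 0.33, 0.18, 0.1, 0.06, 0.03, 0.02, 0.01
lx·mx by age: 0, 0.364, 0.33, 0.324, 0.13, 0.138, 0.057, 0.026, 0.015
R0 = Σ lx·mx = 1.384 → 1.38

1.38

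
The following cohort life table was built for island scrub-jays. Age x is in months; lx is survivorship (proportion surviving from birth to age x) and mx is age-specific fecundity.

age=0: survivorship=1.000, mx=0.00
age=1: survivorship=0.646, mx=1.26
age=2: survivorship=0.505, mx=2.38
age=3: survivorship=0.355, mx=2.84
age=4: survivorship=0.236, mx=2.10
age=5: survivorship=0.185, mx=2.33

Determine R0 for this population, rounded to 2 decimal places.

3.95

lx·mx by age: 0, 0.81396, 1.2019, 1.0082, 0.4956, 0.43105
R0 = Σ lx·mx = 3.95071 → 3.95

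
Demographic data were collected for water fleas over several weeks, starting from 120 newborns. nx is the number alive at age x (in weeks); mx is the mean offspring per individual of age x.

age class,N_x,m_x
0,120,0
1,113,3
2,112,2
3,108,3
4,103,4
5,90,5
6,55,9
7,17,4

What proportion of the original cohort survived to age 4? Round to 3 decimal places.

l_4 = n_4/n_0 = 103/120 = 0.858333… → 0.858

0.858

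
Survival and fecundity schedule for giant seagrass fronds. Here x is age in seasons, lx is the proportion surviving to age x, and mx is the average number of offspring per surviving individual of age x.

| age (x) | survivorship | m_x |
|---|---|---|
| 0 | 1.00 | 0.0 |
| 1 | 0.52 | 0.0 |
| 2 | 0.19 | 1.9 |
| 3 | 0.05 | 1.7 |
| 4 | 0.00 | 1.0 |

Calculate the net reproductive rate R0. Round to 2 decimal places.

0.45

lx·mx by age: 0, 0, 0.361, 0.085, 0
R0 = Σ lx·mx = 0.446 → 0.45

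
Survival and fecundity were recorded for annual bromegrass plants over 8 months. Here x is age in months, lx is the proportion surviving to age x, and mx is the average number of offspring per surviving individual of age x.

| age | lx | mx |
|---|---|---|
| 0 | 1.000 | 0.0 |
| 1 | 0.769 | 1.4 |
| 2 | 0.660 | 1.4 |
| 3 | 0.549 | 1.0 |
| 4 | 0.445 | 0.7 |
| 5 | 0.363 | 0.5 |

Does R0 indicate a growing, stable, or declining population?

growing

R0 = Σ lx·mx = 0 + 1.0766 + 0.924 + 0.549 + 0.3115 + 0.1815 = 3.0426
R0 > 1, so the population is growing.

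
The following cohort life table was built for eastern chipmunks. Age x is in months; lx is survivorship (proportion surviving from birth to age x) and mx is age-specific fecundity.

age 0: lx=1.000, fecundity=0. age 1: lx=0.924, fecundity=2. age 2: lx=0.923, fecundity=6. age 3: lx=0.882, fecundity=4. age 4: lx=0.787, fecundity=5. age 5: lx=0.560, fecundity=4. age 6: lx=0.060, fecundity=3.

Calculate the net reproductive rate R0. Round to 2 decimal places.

lx·mx by age: 0, 1.848, 5.538, 3.528, 3.935, 2.24, 0.18
R0 = Σ lx·mx = 17.269 → 17.27

17.27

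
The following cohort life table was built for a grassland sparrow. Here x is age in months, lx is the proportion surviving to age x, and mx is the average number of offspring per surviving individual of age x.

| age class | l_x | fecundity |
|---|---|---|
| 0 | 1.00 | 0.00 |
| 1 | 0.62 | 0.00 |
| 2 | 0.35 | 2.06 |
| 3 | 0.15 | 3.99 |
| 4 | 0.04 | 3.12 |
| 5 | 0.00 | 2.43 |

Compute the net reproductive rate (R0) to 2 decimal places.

lx·mx by age: 0, 0, 0.721, 0.5985, 0.1248, 0
R0 = Σ lx·mx = 1.4443 → 1.44

1.44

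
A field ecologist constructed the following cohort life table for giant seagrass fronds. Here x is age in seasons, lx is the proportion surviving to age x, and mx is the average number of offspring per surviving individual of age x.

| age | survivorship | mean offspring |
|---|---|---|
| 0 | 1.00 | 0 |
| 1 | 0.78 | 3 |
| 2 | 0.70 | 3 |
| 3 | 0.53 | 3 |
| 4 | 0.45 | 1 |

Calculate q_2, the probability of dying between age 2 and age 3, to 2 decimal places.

0.24

q_2 = (l_2 − l_3) / l_2 = (0.7 − 0.53) / 0.7
     = 0.17 / 0.7 = 0.242857… → 0.24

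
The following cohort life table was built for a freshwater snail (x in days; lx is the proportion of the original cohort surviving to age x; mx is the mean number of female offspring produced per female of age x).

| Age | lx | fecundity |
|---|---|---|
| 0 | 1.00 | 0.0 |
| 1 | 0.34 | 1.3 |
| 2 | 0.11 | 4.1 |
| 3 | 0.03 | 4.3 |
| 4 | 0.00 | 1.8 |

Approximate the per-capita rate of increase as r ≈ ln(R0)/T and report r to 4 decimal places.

0.0128

R0 = Σ lx·mx = 0 + 0.442 + 0.451 + 0.129 + 0 = 1.022
Σ x·lx·mx = 1.731; T = 1.731/1.022 = 1.69374…
r ≈ ln(R0)/T = ln(1.022)/1.69374… = 0.012848… → 0.0128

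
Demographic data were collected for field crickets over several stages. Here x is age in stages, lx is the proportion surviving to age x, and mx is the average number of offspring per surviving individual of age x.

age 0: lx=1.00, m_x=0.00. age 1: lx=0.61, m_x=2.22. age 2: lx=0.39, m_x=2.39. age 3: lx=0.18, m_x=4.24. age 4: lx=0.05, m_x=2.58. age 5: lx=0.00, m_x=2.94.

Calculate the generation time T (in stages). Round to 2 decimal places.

1.90

lx·mx: 0, 1.3542, 0.9321, 0.7632, 0.129, 0 → R0 = 3.1785
x·lx·mx: 0, 1.3542, 1.8642, 2.2896, 0.516, 0 → Σ = 6.024
T = 6.024 / 3.1785 = 1.895234… → 1.90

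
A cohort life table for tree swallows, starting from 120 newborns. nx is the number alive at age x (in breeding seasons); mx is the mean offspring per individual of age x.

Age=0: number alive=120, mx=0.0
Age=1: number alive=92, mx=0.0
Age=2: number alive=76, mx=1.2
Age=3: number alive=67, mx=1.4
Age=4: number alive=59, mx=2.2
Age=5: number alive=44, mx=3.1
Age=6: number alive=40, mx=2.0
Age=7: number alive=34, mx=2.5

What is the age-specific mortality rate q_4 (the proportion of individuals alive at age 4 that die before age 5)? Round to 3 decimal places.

lx = nx/n0 = nx/120: 1, 0.76667…, 0.63333…, 0.55833…, 0.49167…, 0.36667…, 0.33333…, 0.28333…
q_4 = (l_4 − l_5) / l_4 = (0.491667… − 0.366667…) / 0.491667…
     = 0.125… / 0.491667… = 0.254237… → 0.254

0.254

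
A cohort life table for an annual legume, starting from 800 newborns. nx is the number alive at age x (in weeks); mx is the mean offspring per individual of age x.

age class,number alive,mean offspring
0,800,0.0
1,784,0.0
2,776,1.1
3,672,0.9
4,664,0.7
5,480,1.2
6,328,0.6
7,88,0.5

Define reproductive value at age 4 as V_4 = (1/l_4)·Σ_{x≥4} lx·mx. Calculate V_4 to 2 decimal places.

lx = nx/n0 = nx/800: 1, 0.98, 0.97, 0.84, 0.83, 0.6, 0.41, 0.11
lx·mx for x ≥ 4: 0.581, 0.72, 0.246, 0.055 → sum = 1.602
V_4 = 1.602 / l_4 = 1.602 / 0.83 = 1.93012… → 1.93

1.93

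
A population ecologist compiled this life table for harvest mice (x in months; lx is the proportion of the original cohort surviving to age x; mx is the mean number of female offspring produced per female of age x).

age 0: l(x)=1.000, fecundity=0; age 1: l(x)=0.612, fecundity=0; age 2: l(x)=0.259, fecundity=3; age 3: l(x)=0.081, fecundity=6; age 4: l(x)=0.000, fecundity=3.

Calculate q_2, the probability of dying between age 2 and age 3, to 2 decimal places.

0.69

q_2 = (l_2 − l_3) / l_2 = (0.259 − 0.081) / 0.259
     = 0.178 / 0.259 = 0.687259… → 0.69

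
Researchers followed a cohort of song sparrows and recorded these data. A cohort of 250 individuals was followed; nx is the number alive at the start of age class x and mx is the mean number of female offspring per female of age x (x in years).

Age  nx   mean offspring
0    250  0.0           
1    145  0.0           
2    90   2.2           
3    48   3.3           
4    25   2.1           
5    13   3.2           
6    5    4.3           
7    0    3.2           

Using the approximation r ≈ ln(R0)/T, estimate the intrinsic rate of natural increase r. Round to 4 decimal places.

0.2115

lx = nx/n0 = nx/250: 1, 0.58, 0.36, 0.192, 0.1, 0.052, 0.02, 0
R0 = Σ lx·mx = 0 + 0 + 0.792 + 0.6336 + 0.21 + 0.1664 + 0.086 + 0 = 1.888
Σ x·lx·mx = 5.6728; T = 5.6728/1.888 = 3.00466…
r ≈ ln(R0)/T = ln(1.888)/3.00466… = 0.211511… → 0.2115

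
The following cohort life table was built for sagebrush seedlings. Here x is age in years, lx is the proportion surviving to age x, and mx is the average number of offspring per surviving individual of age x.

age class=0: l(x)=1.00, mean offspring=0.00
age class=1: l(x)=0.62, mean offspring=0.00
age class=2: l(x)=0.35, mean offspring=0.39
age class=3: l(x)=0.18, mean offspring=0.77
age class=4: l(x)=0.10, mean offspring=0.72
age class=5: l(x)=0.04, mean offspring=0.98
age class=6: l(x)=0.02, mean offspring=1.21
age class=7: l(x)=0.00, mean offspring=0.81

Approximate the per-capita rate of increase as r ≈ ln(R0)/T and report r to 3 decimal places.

-0.277

R0 = Σ lx·mx = 0 + 0 + 0.1365 + 0.1386 + 0.072 + 0.0392 + 0.0242 + 0 = 0.4105
Σ x·lx·mx = 1.318; T = 1.318/0.4105 = 3.21072…
r ≈ ln(R0)/T = ln(0.4105)/3.21072… = -0.27731… → -0.277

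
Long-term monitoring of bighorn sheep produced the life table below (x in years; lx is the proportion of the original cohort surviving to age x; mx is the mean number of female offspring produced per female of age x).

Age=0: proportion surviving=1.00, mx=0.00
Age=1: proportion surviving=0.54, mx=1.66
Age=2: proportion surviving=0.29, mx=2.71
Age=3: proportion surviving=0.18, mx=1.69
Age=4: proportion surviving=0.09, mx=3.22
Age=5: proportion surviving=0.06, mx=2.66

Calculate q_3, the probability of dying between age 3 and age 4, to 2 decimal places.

0.50

q_3 = (l_3 − l_4) / l_3 = (0.18 − 0.09) / 0.18
     = 0.09 / 0.18 = 0.5 → 0.50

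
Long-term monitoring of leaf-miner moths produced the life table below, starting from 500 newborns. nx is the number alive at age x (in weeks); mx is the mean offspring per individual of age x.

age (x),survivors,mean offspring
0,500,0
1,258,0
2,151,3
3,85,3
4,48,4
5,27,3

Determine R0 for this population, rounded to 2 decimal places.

1.96

lx = nx/n0 = nx/500: 1, 0.516, 0.302, 0.17, 0.096, 0.054
lx·mx by age: 0, 0, 0.906, 0.51, 0.384, 0.162
R0 = Σ lx·mx = 1.962 → 1.96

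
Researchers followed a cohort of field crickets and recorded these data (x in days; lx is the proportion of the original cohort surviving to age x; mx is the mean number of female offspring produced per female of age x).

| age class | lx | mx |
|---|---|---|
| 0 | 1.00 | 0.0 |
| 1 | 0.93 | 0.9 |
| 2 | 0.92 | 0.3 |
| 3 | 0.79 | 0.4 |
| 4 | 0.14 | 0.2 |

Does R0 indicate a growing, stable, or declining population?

growing

R0 = Σ lx·mx = 0 + 0.837 + 0.276 + 0.316 + 0.028 = 1.457
R0 > 1, so the population is growing.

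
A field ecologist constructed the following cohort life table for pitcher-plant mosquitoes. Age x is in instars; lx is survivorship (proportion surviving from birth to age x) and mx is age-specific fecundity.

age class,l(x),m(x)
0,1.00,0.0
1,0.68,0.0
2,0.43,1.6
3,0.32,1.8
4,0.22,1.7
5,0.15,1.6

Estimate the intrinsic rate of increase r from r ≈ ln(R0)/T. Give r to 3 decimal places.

R0 = Σ lx·mx = 0 + 0 + 0.688 + 0.576 + 0.374 + 0.24 = 1.878
Σ x·lx·mx = 5.8; T = 5.8/1.878 = 3.08839…
r ≈ ln(R0)/T = ln(1.878)/3.08839… = 0.20406… → 0.204

0.204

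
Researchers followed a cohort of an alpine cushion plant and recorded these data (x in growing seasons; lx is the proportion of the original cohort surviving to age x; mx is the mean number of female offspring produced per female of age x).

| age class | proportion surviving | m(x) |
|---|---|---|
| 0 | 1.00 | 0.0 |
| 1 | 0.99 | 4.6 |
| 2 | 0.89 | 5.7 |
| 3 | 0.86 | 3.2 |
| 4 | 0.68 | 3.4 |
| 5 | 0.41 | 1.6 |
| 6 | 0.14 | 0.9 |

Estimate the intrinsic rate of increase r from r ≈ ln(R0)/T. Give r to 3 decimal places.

1.169

R0 = Σ lx·mx = 0 + 4.554 + 5.073 + 2.752 + 2.312 + 0.656 + 0.126 = 15.473
Σ x·lx·mx = 36.24; T = 36.24/15.473 = 2.34214…
r ≈ ln(R0)/T = ln(15.473)/2.34214… = 1.16948… → 1.169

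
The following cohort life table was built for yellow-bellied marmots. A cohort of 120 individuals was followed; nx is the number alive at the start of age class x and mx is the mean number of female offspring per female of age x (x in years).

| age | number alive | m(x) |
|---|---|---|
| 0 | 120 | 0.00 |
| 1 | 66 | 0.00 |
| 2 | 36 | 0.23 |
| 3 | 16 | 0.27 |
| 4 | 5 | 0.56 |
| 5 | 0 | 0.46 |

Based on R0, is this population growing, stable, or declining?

declining

lx = nx/n0 = nx/120: 1, 0.55, 0.3, 0.13333…, 0.04167…, 0
R0 = Σ lx·mx = 0 + 0 + 0.069 + 0.036… + 0.023333… + 0 = 0.128333…
R0 < 1, so the population is declining.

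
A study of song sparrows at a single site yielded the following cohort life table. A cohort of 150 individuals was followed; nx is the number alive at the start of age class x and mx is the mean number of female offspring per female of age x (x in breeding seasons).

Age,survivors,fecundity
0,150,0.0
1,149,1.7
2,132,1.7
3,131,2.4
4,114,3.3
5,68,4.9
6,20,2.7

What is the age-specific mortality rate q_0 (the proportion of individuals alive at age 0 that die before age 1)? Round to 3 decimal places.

lx = nx/n0 = nx/150: 1, 0.99333…, 0.88, 0.87333…, 0.76, 0.45333…, 0.13333…
q_0 = (l_0 − l_1) / l_0 = (1 − 0.993333…) / 1
     = 0.006667… / 1 = 0.006667… → 0.007

0.007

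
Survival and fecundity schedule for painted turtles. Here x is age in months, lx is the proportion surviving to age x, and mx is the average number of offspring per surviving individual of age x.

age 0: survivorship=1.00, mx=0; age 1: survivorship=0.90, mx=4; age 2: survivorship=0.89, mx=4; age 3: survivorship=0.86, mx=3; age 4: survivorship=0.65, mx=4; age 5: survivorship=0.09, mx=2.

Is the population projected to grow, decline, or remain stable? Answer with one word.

R0 = Σ lx·mx = 0 + 3.6 + 3.56 + 2.58 + 2.6 + 0.18 = 12.52
R0 > 1, so the population is growing.

growing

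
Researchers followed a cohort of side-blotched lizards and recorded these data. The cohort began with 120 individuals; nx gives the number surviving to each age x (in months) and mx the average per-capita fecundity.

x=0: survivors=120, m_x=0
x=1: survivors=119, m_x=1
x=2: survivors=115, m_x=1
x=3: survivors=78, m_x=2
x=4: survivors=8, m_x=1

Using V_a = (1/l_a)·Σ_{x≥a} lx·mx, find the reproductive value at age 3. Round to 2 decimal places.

2.10

lx = nx/n0 = nx/120: 1, 0.99167…, 0.95833…, 0.65, 0.06667…
lx·mx for x ≥ 3: 1.3, 0.066667… → sum = 1.366667…
V_3 = 1.366667… / l_3 = 1.366667… / 0.65 = 2.102564… → 2.10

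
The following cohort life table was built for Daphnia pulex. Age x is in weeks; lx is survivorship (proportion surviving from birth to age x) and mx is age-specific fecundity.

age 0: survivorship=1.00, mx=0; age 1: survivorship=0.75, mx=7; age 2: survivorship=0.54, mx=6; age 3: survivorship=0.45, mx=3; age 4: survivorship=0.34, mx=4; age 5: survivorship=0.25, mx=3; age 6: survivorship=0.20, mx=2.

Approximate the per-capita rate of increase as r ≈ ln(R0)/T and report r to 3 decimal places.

1.134

R0 = Σ lx·mx = 0 + 5.25 + 3.24 + 1.35 + 1.36 + 0.75 + 0.4 = 12.35
Σ x·lx·mx = 27.37; T = 27.37/12.35 = 2.21619…
r ≈ ln(R0)/T = ln(12.35)/2.21619… = 1.13422… → 1.134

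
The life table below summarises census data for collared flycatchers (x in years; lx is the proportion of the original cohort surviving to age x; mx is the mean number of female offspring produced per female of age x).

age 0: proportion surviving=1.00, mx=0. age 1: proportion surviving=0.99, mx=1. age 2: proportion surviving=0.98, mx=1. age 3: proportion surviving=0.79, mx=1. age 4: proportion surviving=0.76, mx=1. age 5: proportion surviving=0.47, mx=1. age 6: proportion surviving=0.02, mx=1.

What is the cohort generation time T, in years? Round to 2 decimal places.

2.70

lx·mx: 0, 0.99, 0.98, 0.79, 0.76, 0.47, 0.02 → R0 = 4.01
x·lx·mx: 0, 0.99, 1.96, 2.37, 3.04, 2.35, 0.12 → Σ = 10.83
T = 10.83 / 4.01 = 2.700748… → 2.70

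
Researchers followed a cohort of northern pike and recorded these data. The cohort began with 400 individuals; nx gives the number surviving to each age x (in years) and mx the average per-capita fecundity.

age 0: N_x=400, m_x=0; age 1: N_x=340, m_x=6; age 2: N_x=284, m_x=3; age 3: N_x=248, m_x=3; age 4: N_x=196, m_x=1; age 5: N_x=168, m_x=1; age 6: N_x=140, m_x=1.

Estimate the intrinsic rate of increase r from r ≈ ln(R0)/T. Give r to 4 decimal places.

1.1463

lx = nx/n0 = nx/400: 1, 0.85, 0.71, 0.62, 0.49, 0.42, 0.35
R0 = Σ lx·mx = 0 + 5.1 + 2.13 + 1.86 + 0.49 + 0.42 + 0.35 = 10.35
Σ x·lx·mx = 21.1; T = 21.1/10.35 = 2.03865…
r ≈ ln(R0)/T = ln(10.35)/2.03865… = 1.146342… → 1.1463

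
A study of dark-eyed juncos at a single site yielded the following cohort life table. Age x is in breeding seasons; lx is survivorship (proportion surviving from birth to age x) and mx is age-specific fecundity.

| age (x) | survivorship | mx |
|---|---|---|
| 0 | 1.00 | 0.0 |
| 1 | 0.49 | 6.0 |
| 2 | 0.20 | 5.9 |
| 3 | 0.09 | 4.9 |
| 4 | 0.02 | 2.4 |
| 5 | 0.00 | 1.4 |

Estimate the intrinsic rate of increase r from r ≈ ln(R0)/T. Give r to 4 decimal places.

R0 = Σ lx·mx = 0 + 2.94 + 1.18 + 0.441 + 0.048 + 0 = 4.609
Σ x·lx·mx = 6.815; T = 6.815/4.609 = 1.47863…
r ≈ ln(R0)/T = ln(4.609)/1.47863… = 1.033397… → 1.0334

1.0334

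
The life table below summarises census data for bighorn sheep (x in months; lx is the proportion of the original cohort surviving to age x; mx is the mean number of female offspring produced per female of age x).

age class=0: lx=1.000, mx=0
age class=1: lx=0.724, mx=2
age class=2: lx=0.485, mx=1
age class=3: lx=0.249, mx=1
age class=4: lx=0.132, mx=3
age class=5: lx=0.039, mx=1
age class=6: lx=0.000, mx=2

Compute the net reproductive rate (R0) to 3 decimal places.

lx·mx by age: 0, 1.448, 0.485, 0.249, 0.396, 0.039, 0
R0 = Σ lx·mx = 2.617 → 2.617

2.617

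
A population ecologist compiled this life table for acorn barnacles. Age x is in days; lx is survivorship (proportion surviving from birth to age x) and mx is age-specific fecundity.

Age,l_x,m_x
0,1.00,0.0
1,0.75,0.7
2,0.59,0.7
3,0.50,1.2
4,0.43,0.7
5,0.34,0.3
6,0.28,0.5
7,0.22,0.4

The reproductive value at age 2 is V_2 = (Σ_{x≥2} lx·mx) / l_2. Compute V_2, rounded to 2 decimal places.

lx·mx for x ≥ 2: 0.413, 0.6, 0.301, 0.102, 0.14, 0.088 → sum = 1.644
V_2 = 1.644 / l_2 = 1.644 / 0.59 = 2.786441… → 2.79

2.79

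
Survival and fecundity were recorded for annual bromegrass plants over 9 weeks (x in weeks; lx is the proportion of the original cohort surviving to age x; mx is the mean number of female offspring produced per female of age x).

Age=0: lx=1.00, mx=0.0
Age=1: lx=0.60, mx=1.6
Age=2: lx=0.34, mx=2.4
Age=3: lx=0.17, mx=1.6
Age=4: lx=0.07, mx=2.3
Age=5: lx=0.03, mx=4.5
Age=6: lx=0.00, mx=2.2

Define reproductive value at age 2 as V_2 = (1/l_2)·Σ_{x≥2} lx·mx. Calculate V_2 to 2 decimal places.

lx·mx for x ≥ 2: 0.816, 0.272, 0.161, 0.135, 0 → sum = 1.384
V_2 = 1.384 / l_2 = 1.384 / 0.34 = 4.070588… → 4.07

4.07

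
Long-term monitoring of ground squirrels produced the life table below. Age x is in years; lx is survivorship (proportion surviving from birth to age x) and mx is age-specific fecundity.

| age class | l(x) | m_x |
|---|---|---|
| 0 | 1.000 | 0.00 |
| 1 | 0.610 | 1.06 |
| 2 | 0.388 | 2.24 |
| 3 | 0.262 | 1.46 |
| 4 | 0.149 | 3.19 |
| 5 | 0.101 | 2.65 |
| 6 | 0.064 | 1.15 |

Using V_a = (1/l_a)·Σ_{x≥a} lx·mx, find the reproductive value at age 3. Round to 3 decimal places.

4.577

lx·mx for x ≥ 3: 0.38252, 0.47531, 0.26765, 0.0736 → sum = 1.19908
V_3 = 1.19908 / l_3 = 1.19908 / 0.262 = 4.576641… → 4.577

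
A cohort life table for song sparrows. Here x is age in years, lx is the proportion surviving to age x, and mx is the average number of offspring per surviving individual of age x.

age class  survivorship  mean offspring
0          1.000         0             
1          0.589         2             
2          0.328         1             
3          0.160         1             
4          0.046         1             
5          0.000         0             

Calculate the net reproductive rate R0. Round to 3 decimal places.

1.712

lx·mx by age: 0, 1.178, 0.328, 0.16, 0.046, 0
R0 = Σ lx·mx = 1.712 → 1.712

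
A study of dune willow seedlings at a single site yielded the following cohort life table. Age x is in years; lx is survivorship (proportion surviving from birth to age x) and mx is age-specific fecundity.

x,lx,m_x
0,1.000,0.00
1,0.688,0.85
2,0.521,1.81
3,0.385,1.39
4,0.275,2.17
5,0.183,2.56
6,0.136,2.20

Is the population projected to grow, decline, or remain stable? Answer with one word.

growing

R0 = Σ lx·mx = 0 + 0.5848 + 0.94301 + 0.53515 + 0.59675 + 0.46848 + 0.2992 = 3.42739
R0 > 1, so the population is growing.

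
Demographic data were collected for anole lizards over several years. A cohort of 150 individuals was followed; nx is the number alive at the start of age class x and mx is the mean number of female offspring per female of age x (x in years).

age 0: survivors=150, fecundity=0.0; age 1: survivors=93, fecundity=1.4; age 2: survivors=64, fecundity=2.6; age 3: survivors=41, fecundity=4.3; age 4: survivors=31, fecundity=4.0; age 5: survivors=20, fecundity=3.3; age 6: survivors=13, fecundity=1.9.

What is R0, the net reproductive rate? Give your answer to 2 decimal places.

lx = nx/n0 = nx/150: 1, 0.62, 0.42667…, 0.27333…, 0.20667…, 0.13333…, 0.08667…
lx·mx by age: 0, 0.868, 1.109333…, 1.175333…, 0.826667…, 0.44…, 0.164667…
R0 = Σ lx·mx = 4.584… → 4.58

4.58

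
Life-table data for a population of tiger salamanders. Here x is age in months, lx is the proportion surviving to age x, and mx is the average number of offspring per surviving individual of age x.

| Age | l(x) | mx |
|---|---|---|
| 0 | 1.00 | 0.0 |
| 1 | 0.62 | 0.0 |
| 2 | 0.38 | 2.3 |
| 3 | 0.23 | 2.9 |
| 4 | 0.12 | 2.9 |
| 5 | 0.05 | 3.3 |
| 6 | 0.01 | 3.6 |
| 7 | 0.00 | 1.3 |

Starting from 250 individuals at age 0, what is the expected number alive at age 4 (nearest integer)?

30

Expected survivors = N0 · l_4 = 250 × 0.12 = 30 → 30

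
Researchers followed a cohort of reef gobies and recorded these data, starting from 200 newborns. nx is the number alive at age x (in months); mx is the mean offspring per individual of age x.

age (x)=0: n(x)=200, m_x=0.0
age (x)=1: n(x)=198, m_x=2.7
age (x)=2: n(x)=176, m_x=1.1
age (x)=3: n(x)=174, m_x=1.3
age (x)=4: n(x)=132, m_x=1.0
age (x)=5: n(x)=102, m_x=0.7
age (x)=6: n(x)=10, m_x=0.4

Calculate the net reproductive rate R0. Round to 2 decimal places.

5.81

lx = nx/n0 = nx/200: 1, 0.99, 0.88, 0.87, 0.66, 0.51, 0.05
lx·mx by age: 0, 2.673, 0.968, 1.131, 0.66, 0.357, 0.02
R0 = Σ lx·mx = 5.809 → 5.81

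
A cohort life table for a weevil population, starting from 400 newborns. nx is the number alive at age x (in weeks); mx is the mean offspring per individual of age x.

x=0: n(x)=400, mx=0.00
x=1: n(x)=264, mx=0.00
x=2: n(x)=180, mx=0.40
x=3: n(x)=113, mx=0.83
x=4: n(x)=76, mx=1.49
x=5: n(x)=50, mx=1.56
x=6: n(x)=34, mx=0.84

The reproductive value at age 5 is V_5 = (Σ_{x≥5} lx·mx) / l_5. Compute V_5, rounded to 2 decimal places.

2.13

lx = nx/n0 = nx/400: 1, 0.66, 0.45, 0.2825, 0.19, 0.125, 0.085
lx·mx for x ≥ 5: 0.195, 0.0714 → sum = 0.2664
V_5 = 0.2664 / l_5 = 0.2664 / 0.125 = 2.1312 → 2.13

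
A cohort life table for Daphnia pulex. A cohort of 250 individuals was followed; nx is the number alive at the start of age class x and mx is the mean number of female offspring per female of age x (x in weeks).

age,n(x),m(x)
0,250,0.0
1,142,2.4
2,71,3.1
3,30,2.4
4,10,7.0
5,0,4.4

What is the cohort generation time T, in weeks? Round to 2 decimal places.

lx = nx/n0 = nx/250: 1, 0.568, 0.284, 0.12, 0.04, 0
lx·mx: 0, 1.3632, 0.8804, 0.288, 0.28, 0 → R0 = 2.8116
x·lx·mx: 0, 1.3632, 1.7608, 0.864, 1.12, 0 → Σ = 5.108
T = 5.108 / 2.8116 = 1.816759… → 1.82

1.82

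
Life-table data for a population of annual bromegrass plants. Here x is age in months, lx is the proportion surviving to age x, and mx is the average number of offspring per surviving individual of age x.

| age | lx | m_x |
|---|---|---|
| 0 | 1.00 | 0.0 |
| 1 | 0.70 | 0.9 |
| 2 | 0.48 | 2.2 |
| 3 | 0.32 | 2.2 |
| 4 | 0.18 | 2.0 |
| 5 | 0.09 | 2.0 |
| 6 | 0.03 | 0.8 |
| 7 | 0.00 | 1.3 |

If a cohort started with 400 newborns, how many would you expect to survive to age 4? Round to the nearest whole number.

72

Expected survivors = N0 · l_4 = 400 × 0.18 = 72 → 72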